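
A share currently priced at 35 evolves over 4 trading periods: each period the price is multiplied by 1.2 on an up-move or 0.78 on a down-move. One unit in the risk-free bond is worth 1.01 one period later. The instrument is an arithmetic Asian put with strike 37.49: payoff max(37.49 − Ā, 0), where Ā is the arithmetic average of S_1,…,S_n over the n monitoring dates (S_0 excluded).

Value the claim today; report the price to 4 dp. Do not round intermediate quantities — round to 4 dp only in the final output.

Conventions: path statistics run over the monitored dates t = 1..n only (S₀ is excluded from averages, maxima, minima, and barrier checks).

price = 4.9696

No-arbitrage gives p* = (R−d)/(u−d) = 0.5476: enumerate every path, weight its payoff by its p*-probability, and discount by R^4.
Enumerate all 2^4 = 16 price paths (U = up ×1.2, D = down ×0.78); each path with k up-moves has probability p*^k·(1−p*)^(4−k).
DDDD: Ā=19.5396, payoff=17.9504, prob=0.041881
UDDD: Ā=30.0610, payoff=7.4290, prob=0.050698
DUDD: Ā=26.3860, payoff=11.1040, prob=0.050698
UUDD: Ā=40.5938, payoff=0.0000, prob=0.061371
DDUD: Ā=23.5195, payoff=13.9705, prob=0.050698
UDUD: Ā=36.1838, payoff=1.3062, prob=0.061371
DUUD: Ā=32.5088, payoff=4.9812, prob=0.061371
UUUD: Ā=50.0136, payoff=0.0000, prob=0.074292
DDDU: Ā=21.2836, payoff=16.2064, prob=0.050698
UDDU: Ā=32.7440, payoff=4.7460, prob=0.061371
DUDU: Ā=29.0690, payoff=8.4210, prob=0.061371
UUDU: Ā=44.7216, payoff=0.0000, prob=0.074292
DDUU: Ā=26.2025, payoff=11.2875, prob=0.061371
UDUU: Ā=40.3116, payoff=0.0000, prob=0.074292
DUUU: Ā=36.6366, payoff=0.8534, prob=0.074292
UUUU: Ā=56.3640, payoff=0.0000, prob=0.089932
Price = Σ prob·payoff / R^4 = 5.171337 / 1.040604 = 4.9696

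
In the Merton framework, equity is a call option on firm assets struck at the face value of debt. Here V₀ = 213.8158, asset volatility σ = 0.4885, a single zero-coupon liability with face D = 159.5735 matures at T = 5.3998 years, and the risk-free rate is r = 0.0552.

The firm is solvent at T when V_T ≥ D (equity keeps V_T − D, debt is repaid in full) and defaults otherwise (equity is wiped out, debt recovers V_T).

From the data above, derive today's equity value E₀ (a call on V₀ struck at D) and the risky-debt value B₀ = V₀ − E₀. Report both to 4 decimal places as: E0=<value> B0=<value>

With assets at 213.8158 and a single debt payment of 159.5735 at 5.3998 years:
d₁ = [ln(V₀/D) + (r + σ²/2)T] / (σ√T)
   = [ln(213.8158/159.5735) + (0.0552 + 0.5·0.4885²)·5.3998] / (0.4885·√5.3998)
   = [0.292610 + 0.942352] / 1.135150 = 1.087928
d₂ = d₁ − σ√T = 1.087928 − 1.135150 = -0.047222
N(d₁) = 0.861687,  N(d₂) = 0.481168,  e^(−rT) = 0.742250
E₀ = V₀·N(d₁) − D·e^(−rT)·N(d₂)
   = 213.8158·0.861687 − 159.5735·0.742250·0.481168 = 127.251001
B₀ = V₀ − E₀ = 213.8158 − 127.251001 = 86.564799

E0=127.2510 B0=86.5648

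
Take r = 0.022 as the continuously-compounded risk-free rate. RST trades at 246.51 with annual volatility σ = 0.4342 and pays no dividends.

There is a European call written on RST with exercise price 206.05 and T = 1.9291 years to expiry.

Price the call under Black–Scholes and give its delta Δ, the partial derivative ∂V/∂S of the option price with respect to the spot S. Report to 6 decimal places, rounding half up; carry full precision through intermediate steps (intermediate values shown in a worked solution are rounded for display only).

price = 80.516900
Δ = 0.748314

σ√T = 0.4342·√1.9291 = 0.603069
d₁ = (ln(S/K) + (r+σ²/2)T) / (σ√T) = (ln(246.51/206.05) + (0.022+0.4342²/2)·1.9291) / 0.603069 = (0.179284 + 0.224286) / 0.603069 = 0.669194
d₂ = d₁ − σ√T = 0.669194 − 0.603069 = 0.066124
e^{−rT} = 0.958448
N(d₁) = 0.748314,  N(d₂) = 0.526361
Call price V = S·N(d₁) − K·e^{−rT}·N(d₂) = 184.466896 − 103.949996 = 80.516900
Δ = N(d₁) = 0.748314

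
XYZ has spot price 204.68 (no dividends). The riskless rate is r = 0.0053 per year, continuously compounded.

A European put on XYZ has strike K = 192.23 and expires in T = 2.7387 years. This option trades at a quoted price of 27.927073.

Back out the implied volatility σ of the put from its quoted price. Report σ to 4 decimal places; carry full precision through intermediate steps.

At σ = 0.2715 the Black–Scholes value reproduces the quote:
σ√T = 0.2715·√2.7387 = 0.449306
d₁ = (ln(S/K) + (r+σ²/2)T) / (σ√T) = (ln(204.68/192.23) + (0.0053+0.2715²/2)·2.7387) / 0.449306 = (0.062755 + 0.115453) / 0.449306 = 0.396630
d₂ = d₁ − σ√T = 0.396630 − 0.449306 = -0.052676
e^{−rT} = 0.985590
N(−d₁) = 0.345820,  N(−d₂) = 0.521005
V = K·e^{−rT}·N(−d₂) − S·N(−d₁) = 98.709542 − 70.782468 = 27.927073 (the observed quote) — the price is monotone increasing in volatility, hence this σ is the only solution

sigma = 0.2715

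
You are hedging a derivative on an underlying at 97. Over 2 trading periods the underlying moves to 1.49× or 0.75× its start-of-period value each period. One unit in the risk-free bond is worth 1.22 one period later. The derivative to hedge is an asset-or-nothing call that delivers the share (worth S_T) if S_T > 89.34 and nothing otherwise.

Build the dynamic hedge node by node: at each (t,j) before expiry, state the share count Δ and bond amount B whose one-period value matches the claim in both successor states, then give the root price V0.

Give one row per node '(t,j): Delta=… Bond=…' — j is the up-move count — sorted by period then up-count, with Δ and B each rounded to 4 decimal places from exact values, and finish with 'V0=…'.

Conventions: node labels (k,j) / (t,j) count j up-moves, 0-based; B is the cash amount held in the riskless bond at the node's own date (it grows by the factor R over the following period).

(0,0): Delta=1.2273 Bond=-26.9315
(1,0): Delta=2.0135 Bond=-90.0511
(1,1): Delta=1.0000 Bond=0.0000
V0=92.1198

The replicating-portfolio and risk-neutral prices coincide; use p* = (1.22−0.75)/(1.49−0.75) = 0.6351 for the latter.
Expiry values: V(2,0)=0.0000, V(2,1)=108.3975, V(2,2)=215.3497
(1,0): S=72.7500. Δ = (V_up−V_dn)/(S_up−S_dn) = (108.3975−0.0000)/(108.3975−54.5625) = 2.0135. V = [p*·108.3975 + (1−p*)·0.0000]/1.22 = 56.4320. B = V − Δ·S = -90.0511.
(1,1): S=144.5300. Δ = (V_up−V_dn)/(S_up−S_dn) = (215.3497−108.3975)/(215.3497−108.3975) = 1.0000. V = [p*·215.3497 + (1−p*)·108.3975]/1.22 = 144.5300. B = V − Δ·S = 0.0000.
(0,0): S=97.0000. Δ = (V_up−V_dn)/(S_up−S_dn) = (144.5300−56.4320)/(144.5300−72.7500) = 1.2273. V = [p*·144.5300 + (1−p*)·56.4320]/1.22 = 92.1198. B = V − Δ·S = -26.9315.
Check: Δ(0,0)·S0 + B(0,0) = 92.1198 = V0.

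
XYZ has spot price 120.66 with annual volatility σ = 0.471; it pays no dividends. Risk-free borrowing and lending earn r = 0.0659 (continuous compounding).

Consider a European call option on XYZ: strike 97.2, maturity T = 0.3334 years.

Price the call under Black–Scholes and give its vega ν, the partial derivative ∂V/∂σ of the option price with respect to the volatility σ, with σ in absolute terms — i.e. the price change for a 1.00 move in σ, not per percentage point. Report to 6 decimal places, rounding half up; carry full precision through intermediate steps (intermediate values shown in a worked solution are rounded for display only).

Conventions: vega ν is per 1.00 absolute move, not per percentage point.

price = 28.612920
ν = 16.659839

σ√T = 0.471·√0.3334 = 0.271959
d₁ = (ln(S/K) + (r+σ²/2)T) / (σ√T) = (ln(120.66/97.2) + (0.0659+0.471²/2)·0.3334) / 0.271959 = (0.216206 + 0.058952) / 0.271959 = 1.011762
d₂ = d₁ − σ√T = 1.011762 − 0.271959 = 0.739803
e^{−rT} = 0.978269
N(d₁) = 0.844174,  N(d₂) = 0.770290
Call price V = S·N(d₁) − K·e^{−rT}·N(d₂) = 101.858039 − 73.245120 = 28.612920
φ(d₁) = (1/√(2π))·e^{−d₁²/2} = 0.239125
ν = S·φ(d₁)·√T = 16.659839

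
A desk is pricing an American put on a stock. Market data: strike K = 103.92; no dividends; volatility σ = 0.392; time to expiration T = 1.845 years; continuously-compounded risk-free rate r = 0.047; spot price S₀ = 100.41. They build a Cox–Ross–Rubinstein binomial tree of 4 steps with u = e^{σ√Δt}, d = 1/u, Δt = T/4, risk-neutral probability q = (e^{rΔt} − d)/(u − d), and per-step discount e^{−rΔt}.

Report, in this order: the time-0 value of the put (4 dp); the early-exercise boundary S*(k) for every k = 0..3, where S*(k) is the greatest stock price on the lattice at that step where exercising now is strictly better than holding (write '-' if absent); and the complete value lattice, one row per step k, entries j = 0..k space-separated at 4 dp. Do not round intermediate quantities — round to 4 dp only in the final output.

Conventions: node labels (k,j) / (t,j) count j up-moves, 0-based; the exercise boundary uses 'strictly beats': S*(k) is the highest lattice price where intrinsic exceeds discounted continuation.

price = 19.1147
boundary = - - 58.9568 76.9406
tree:
19.1147
29.9520 7.9959
44.9632 14.7115 0.9281
58.7435 26.9794 1.8049 0.0000
69.3029 44.9632 3.5100 0.0000 0.0000

Δt=0.46125  u=1.30503  d=0.76626  q=0.47451  discount=0.97855
step 4 (expiry): payoffs max(K−S,0) = 69.3029 44.9632 3.5100 0.0000 0.0000
step 3: (k=3,j=0): S=45.1765, K−S=58.7435, hold=56.5149 ⇒ V=58.7435 exercise | (k=3,j=1): S=76.9406, K−S=26.9794, hold=24.7508 ⇒ V=26.9794 exercise | (k=3,j=2): S=131.0384, K−S=0.0000, hold=1.8049 ⇒ V=1.8049 continue | (k=3,j=3): S=223.1729, K−S=0.0000, hold=0.0000 ⇒ V=0.0000 continue  boundary S*=76.9406
step 2: (k=2,j=0): S=58.9568, K−S=44.9632, hold=42.7346 ⇒ V=44.9632 exercise | (k=2,j=1): S=100.4100, K−S=3.5100, hold=14.7115 ⇒ V=14.7115 continue | (k=2,j=2): S=171.0094, K−S=0.0000, hold=0.9281 ⇒ V=0.9281 continue  boundary S*=58.9568
step 1: (k=1,j=0): S=76.9406, K−S=26.9794, hold=29.9520 ⇒ V=29.9520 continue | (k=1,j=1): S=131.0384, K−S=0.0000, hold=7.9959 ⇒ V=7.9959 continue  boundary S*=-
step 0: (k=0,j=0): S=100.4100, K−S=3.5100, hold=19.1147 ⇒ V=19.1147 continue  boundary S*=-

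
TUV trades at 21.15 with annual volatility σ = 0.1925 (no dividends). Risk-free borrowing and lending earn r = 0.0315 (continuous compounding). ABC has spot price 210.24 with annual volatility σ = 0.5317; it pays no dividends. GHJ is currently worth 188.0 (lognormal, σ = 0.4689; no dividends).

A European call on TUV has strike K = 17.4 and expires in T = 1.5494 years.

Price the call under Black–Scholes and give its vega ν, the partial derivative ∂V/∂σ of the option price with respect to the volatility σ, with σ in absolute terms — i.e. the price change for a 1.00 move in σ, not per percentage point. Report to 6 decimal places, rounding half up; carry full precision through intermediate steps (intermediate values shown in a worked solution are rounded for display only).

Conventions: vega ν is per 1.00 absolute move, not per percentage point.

σ√T = 0.1925·√1.5494 = 0.239614
d₁ = (ln(S/K) + (r+σ²/2)T) / (σ√T) = (ln(21.15/17.4) + (0.0315+0.1925²/2)·1.5494) / 0.239614 = (0.195170 + 0.077514) / 0.239614 = 1.138010
d₂ = d₁ − σ√T = 1.138010 − 0.239614 = 0.898396
e^{−rT} = 0.952366
N(d₁) = 0.872442,  N(d₂) = 0.815513
Call price V = S·N(d₁) − K·e^{−rT}·N(d₂) = 18.452144 − 13.513994 = 4.938150
φ(d₁) = (1/√(2π))·e^{−d₁²/2} = 0.208781
ν = S·φ(d₁)·√T = 5.496448

price = 4.938150
ν = 5.496448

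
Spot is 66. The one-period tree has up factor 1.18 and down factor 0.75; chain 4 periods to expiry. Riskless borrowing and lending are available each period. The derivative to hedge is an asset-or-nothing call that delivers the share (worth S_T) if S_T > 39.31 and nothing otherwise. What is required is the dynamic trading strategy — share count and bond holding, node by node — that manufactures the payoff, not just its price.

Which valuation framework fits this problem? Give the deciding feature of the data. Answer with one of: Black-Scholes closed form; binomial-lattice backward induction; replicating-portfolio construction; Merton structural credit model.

Key observation: what is demanded is not a single number but the (Δ, B) position at each node of the 1.18/0.75 tree starting at 66; constructing those positions is the replicating-portfolio method.

framework: replicating-portfolio construction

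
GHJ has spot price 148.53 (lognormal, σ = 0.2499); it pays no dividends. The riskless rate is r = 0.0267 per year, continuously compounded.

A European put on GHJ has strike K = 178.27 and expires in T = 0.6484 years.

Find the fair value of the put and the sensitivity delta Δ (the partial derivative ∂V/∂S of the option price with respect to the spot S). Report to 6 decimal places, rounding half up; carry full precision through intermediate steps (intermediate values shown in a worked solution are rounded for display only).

σ√T = 0.2499·√0.6484 = 0.201228
d₁ = (ln(S/K) + (r+σ²/2)T) / (σ√T) = (ln(148.53/178.27) + (0.0267+0.2499²/2)·0.6484) / 0.201228 = (-0.182512 + 0.037559) / 0.201228 = -0.720347
d₂ = d₁ − σ√T = -0.720347 − 0.201228 = -0.921574
e^{−rT} = 0.982837
N(−d₁) = 0.764344,  N(−d₂) = 0.821625
Put price V = K·e^{−rT}·N(−d₂) − S·N(−d₁) = 143.957113 − 113.528051 = 30.429063
Δ = −N(−d₁) = -0.764344

price = 30.429063
Δ = -0.764344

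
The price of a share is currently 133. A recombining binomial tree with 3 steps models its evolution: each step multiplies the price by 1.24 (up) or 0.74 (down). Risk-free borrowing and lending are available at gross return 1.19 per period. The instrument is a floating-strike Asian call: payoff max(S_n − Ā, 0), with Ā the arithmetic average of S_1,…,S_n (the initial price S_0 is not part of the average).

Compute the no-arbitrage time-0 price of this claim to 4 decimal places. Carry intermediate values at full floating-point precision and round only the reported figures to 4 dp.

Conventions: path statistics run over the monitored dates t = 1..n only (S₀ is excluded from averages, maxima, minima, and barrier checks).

No-arbitrage gives p* = (R−d)/(u−d) = 0.9000: enumerate every path, weight its payoff by its p*-probability, and discount by R^3.
Enumerate all 2^3 = 8 price paths (U = up ×1.24, D = down ×0.74); each path with k up-moves has probability p*^k·(1−p*)^(3−k).
DDD: Ā=75.0485, payoff=0.0000, prob=0.001000
UDD: Ā=125.7570, payoff=0.0000, prob=0.009000
DUD: Ā=103.5903, payoff=0.0000, prob=0.009000
UUD: Ā=173.5838, payoff=0.0000, prob=0.081000
DDU: Ā=87.1870, payoff=3.1232, prob=0.009000
UDU: Ā=146.0971, payoff=5.2335, prob=0.081000
DUU: Ā=123.9305, payoff=27.4001, prob=0.081000
UUU: Ā=207.6673, payoff=45.9137, prob=0.729000
Price = Σ prob·payoff / R^3 = 36.142537 / 1.685159 = 21.4476

price = 21.4476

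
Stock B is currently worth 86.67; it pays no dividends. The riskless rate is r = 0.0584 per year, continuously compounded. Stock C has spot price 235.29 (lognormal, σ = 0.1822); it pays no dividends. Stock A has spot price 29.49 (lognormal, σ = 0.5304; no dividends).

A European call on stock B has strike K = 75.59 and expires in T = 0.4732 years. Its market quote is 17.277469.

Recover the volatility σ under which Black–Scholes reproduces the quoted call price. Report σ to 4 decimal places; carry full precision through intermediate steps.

sigma = 0.4238

At σ = 0.4238 the Black–Scholes value reproduces the quote:
σ√T = 0.4238·√0.4732 = 0.291530
d₁ = (ln(S/K) + (r+σ²/2)T) / (σ√T) = (ln(86.67/75.59) + (0.0584+0.4238²/2)·0.4732) / 0.291530 = (0.136784 + 0.070130) / 0.291530 = 0.709750
d₂ = d₁ − σ√T = 0.709750 − 0.291530 = 0.418220
e^{−rT} = 0.972743
N(d₁) = 0.761071,  N(d₂) = 0.662107
V = S·N(d₁) − K·e^{−rT}·N(d₂) = 65.961983 − 48.684515 = 17.277469 (matching the quote); vega is positive throughout, so no other σ reproduces this price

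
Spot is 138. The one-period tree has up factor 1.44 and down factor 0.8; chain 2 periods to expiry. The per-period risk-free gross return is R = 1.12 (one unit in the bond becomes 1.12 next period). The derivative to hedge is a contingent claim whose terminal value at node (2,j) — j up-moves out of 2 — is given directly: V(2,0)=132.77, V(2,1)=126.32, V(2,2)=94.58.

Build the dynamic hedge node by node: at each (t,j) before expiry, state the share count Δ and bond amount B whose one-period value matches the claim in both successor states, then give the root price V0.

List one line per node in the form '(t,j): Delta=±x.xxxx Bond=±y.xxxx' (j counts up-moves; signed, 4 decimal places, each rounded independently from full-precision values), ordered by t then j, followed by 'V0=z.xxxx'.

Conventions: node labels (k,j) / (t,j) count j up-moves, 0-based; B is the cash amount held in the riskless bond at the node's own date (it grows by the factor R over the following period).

(0,0): Delta=-0.1930 Bond=122.3005
(1,0): Delta=-0.0913 Bond=125.7433
(1,1): Delta=-0.2496 Bond=148.2098
V0=95.6613

Arbitrage-free pricing uses the up-move probability p* = (R−d)/(u−d) = 0.5000, discounting each step at R = 1.12.
Expiry values: V(2,0)=132.7700, V(2,1)=126.3200, V(2,2)=94.5800
  t=1,j=0: stock 110.4000 → up 158.9760 (V=126.3200), down 88.3200 (V=132.7700). Price 115.6652; hedge Δ=-0.0913, bond B=125.7433.
  t=1,j=1: stock 198.7200 → up 286.1568 (V=94.5800), down 158.9760 (V=126.3200). Price 98.6161; hedge Δ=-0.2496, bond B=148.2098.
  t=0,j=0: stock 138.0000 → up 198.7200 (V=98.6161), down 110.4000 (V=115.6652). Price 95.6613; hedge Δ=-0.1930, bond B=122.3005.
Sanity check at the root: Δ(0,0)·S0 + B(0,0) reproduces V0 = 95.6613.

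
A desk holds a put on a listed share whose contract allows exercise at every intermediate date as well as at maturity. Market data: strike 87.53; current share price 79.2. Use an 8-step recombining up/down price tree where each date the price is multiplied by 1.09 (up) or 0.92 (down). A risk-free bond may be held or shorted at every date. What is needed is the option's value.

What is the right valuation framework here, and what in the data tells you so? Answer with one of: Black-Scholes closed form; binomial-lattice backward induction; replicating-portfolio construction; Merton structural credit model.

framework: binomial-lattice backward induction

Key observation: with exercise allowed before expiry on a discrete up/down model (8 steps from spot 79.2), the strike-87.53 put's value must be rolled back through the tree testing early exercise at each node.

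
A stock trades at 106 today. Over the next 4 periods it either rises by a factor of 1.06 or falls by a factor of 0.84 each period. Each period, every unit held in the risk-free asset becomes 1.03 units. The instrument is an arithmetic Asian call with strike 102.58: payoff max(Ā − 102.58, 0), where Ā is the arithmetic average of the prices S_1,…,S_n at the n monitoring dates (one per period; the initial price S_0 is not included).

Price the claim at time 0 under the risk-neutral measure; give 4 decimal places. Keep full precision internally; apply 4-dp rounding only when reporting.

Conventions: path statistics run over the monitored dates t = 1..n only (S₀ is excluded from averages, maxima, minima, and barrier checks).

price = 11.6746

No-arbitrage gives p* = (R−d)/(u−d) = 0.8636: enumerate every path, weight its payoff by its p*-probability, and discount by R^4.
Enumerate all 2^4 = 16 price paths (U = up ×1.06, D = down ×0.84); each path with k up-moves has probability p*^k·(1−p*)^(4−k).
DDDD: Ā=69.8586, payoff=0.0000, prob=0.000346
UDDD: Ā=88.1550, payoff=0.0000, prob=0.002190
DUDD: Ā=82.3250, payoff=0.0000, prob=0.002190
UUDD: Ā=103.8863, payoff=1.3063, prob=0.013869
DDUD: Ā=77.4278, payoff=0.0000, prob=0.002190
UDUD: Ā=97.7065, payoff=0.0000, prob=0.013869
DUUD: Ā=91.8765, payoff=0.0000, prob=0.013869
UUUD: Ā=115.9393, payoff=13.3593, prob=0.087840
DDDU: Ā=73.3141, payoff=0.0000, prob=0.002190
UDDU: Ā=92.5154, payoff=0.0000, prob=0.013869
DUDU: Ā=86.6854, payoff=0.0000, prob=0.013869
UUDU: Ā=109.3888, payoff=6.8088, prob=0.087840
DDUU: Ā=81.7882, payoff=0.0000, prob=0.013869
UDUU: Ā=103.2090, payoff=0.6290, prob=0.087840
DUUU: Ā=97.3790, payoff=0.0000, prob=0.087840
UUUU: Ā=122.8830, payoff=20.3030, prob=0.556319
Price = Σ prob·payoff / R^4 = 13.139844 / 1.125509 = 11.6746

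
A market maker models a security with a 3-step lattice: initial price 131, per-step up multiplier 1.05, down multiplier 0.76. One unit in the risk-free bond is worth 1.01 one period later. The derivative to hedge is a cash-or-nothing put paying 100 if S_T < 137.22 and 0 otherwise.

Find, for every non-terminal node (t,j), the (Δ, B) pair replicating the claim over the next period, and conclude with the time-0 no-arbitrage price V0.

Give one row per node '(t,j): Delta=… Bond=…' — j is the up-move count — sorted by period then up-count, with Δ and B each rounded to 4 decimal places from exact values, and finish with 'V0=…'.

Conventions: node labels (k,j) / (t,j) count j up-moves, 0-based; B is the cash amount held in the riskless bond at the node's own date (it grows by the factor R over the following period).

Risk-neutral probability p* = (R−d)/(u−d) = (1.01−0.76)/(1.05−0.76) = 0.8621.
Expiry values: V(3,0)=100.0000, V(3,1)=100.0000, V(3,2)=100.0000, V(3,3)=0.0000
(2,0): S=75.6656. Δ = (V_up−V_dn)/(S_up−S_dn) = (100.0000−100.0000)/(79.4489−57.5059) = 0.0000. V = [p*·100.0000 + (1−p*)·100.0000]/1.01 = 99.0099. B = V − Δ·S = 99.0099.
(2,1): S=104.5380. Δ = (V_up−V_dn)/(S_up−S_dn) = (100.0000−100.0000)/(109.7649−79.4489) = 0.0000. V = [p*·100.0000 + (1−p*)·100.0000]/1.01 = 99.0099. B = V − Δ·S = 99.0099.
(2,2): S=144.4275. Δ = (V_up−V_dn)/(S_up−S_dn) = (0.0000−100.0000)/(151.6489−109.7649) = -2.3875. V = [p*·0.0000 + (1−p*)·100.0000]/1.01 = 13.6565. B = V − Δ·S = 358.4841.
(1,0): S=99.5600. Δ = (V_up−V_dn)/(S_up−S_dn) = (99.0099−99.0099)/(104.5380−75.6656) = 0.0000. V = [p*·99.0099 + (1−p*)·99.0099]/1.01 = 98.0296. B = V − Δ·S = 98.0296.
(1,1): S=137.5500. Δ = (V_up−V_dn)/(S_up−S_dn) = (13.6565−99.0099)/(144.4275−104.5380) = -2.1397. V = [p*·13.6565 + (1−p*)·99.0099]/1.01 = 25.1776. B = V − Δ·S = 319.4996.
(0,0): S=131.0000. Δ = (V_up−V_dn)/(S_up−S_dn) = (25.1776−98.0296)/(137.5500−99.5600) = -1.9177. V = [p*·25.1776 + (1−p*)·98.0296]/1.01 = 34.8774. B = V − Δ·S = 286.0911.
As a check, the time-0 holding Δ(0,0)·S0 + B(0,0) comes to 34.8774 — exactly V0.

(0,0): Delta=-1.9177 Bond=286.0911
(1,0): Delta=0.0000 Bond=98.0296
(1,1): Delta=-2.1397 Bond=319.4996
(2,0): Delta=0.0000 Bond=99.0099
(2,1): Delta=0.0000 Bond=99.0099
(2,2): Delta=-2.3875 Bond=358.4841
V0=34.8774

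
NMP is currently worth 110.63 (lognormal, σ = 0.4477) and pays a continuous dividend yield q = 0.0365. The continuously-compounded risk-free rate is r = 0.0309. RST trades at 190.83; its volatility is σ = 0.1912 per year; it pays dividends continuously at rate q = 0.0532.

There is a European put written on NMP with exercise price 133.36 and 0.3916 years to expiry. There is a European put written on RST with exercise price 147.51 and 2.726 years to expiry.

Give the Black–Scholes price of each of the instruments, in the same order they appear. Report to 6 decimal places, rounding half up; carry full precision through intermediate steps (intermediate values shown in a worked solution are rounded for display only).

price(NMP put K=133.36) = 27.675182
price(RST put K=147.51) = 7.619442

[NMP put K=133.36]
σ√T = 0.4477·√0.3916 = 0.280161
d₁ = (ln(S/K) + (r−q+σ²/2)T) / (σ√T) = (ln(110.63/133.36) + (0.0309−0.0365+0.4477²/2)·0.3916) / 0.280161 = (-0.186861 + 0.037052) / 0.280161 = -0.534723
d₂ = d₁ − σ√T = -0.534723 − 0.280161 = -0.814884
e^{−rT} = 0.987972
e^{−qT} = 0.985808
N(−d₁) = 0.703579,  N(−d₂) = 0.792431
price = K·e^{−rT}·N(−d₂) − S·e^{−qT}·N(−d₁) = 104.407501 − 76.732319 = 27.675182
[RST put K=147.51]
σ√T = 0.1912·√2.726 = 0.315683
d₁ = (ln(S/K) + (r−q+σ²/2)T) / (σ√T) = (ln(190.83/147.51) + (0.0309−0.0532+0.1912²/2)·2.726) / 0.315683 = (0.257487 − 0.010962) / 0.315683 = 0.780926
d₂ = d₁ − σ√T = 0.780926 − 0.315683 = 0.465244
e^{−rT} = 0.919217
e^{−qT} = 0.865002
N(−d₁) = 0.217423,  N(−d₂) = 0.320878
price = K·e^{−rT}·N(−d₂) − S·e^{−qT}·N(−d₁) = 43.509081 − 35.889639 = 7.619442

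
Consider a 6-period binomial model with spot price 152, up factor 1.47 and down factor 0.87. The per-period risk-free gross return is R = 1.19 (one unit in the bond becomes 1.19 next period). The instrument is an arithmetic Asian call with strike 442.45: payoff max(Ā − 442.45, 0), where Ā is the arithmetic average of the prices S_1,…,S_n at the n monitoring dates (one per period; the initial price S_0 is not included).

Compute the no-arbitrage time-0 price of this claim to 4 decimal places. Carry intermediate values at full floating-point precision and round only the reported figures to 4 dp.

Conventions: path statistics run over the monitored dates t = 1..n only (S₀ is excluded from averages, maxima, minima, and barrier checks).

price = 4.9973

Risk-neutral up-probability p* = (R−d)/(u−d) = (1.19−0.87)/(1.47−0.87) = 0.5333; the claim prices as the p*-weighted sum of path payoffs discounted by R^6.
Enumerate all 2^6 = 64 price paths (U = up ×1.47, D = down ×0.87); each path with k up-moves has probability p*^k·(1−p*)^(6−k).
DDDDDD: Ā=96.0221, payoff=0.0000, prob=0.010329
UDDDDD: Ā=162.2443, payoff=0.0000, prob=0.011804
DUDDDD: Ā=147.0443, payoff=0.0000, prob=0.011804
UUDDDD: Ā=248.4542, payoff=0.0000, prob=0.013490
DDUDDD: Ā=133.8203, payoff=0.0000, prob=0.011804
UDUDDD: Ā=226.1102, payoff=0.0000, prob=0.013490
DUUDDD: Ā=210.9102, payoff=0.0000, prob=0.013490
UUUDDD: Ā=356.3655, payoff=0.0000, prob=0.015418
DDDUDD: Ā=122.3154, payoff=0.0000, prob=0.011804
UDDUDD: Ā=206.6709, payoff=0.0000, prob=0.013490
DUDUDD: Ā=191.4709, payoff=0.0000, prob=0.013490
UUDUDD: Ā=323.5198, payoff=0.0000, prob=0.015418
DDUUDD: Ā=178.2469, payoff=0.0000, prob=0.013490
UDUUDD: Ā=301.1758, payoff=0.0000, prob=0.015418
DUUUDD: Ā=285.9758, payoff=0.0000, prob=0.015418
UUUUDD: Ā=483.2005, payoff=40.7505, prob=0.017620
DDDDUD: Ā=112.3062, payoff=0.0000, prob=0.011804
UDDDUD: Ā=189.7587, payoff=0.0000, prob=0.013490
DUDDUD: Ā=174.5587, payoff=0.0000, prob=0.013490
UUDDUD: Ā=294.9441, payoff=0.0000, prob=0.015418
DDUDUD: Ā=161.3347, payoff=0.0000, prob=0.013490
UDUDUD: Ā=272.6001, payoff=0.0000, prob=0.015418
DUUDUD: Ā=257.4001, payoff=0.0000, prob=0.015418
UUUDUD: Ā=434.9173, payoff=0.0000, prob=0.017620
DDDUUD: Ā=149.8298, payoff=0.0000, prob=0.013490
UDDUUD: Ā=253.1608, payoff=0.0000, prob=0.015418
DUDUUD: Ā=237.9608, payoff=0.0000, prob=0.015418
UUDUUD: Ā=402.0717, payoff=0.0000, prob=0.017620
DDUUUD: Ā=224.7368, payoff=0.0000, prob=0.015418
UDUUUD: Ā=379.7277, payoff=0.0000, prob=0.017620
DUUUUD: Ā=364.5277, payoff=0.0000, prob=0.017620
UUUUUD: Ā=615.9260, payoff=173.4760, prob=0.020137
DDDDDU: Ā=103.5981, payoff=0.0000, prob=0.011804
UDDDDU: Ā=175.0451, payoff=0.0000, prob=0.013490
DUDDDU: Ā=159.8451, payoff=0.0000, prob=0.013490
UUDDDU: Ā=270.0832, payoff=0.0000, prob=0.015418
DDUDDU: Ā=146.6211, payoff=0.0000, prob=0.013490
UDUDDU: Ā=247.7392, payoff=0.0000, prob=0.015418
DUUDDU: Ā=232.5392, payoff=0.0000, prob=0.015418
UUUDDU: Ā=392.9110, payoff=0.0000, prob=0.017620
DDDUDU: Ā=135.1163, payoff=0.0000, prob=0.013490
UDDUDU: Ā=228.2999, payoff=0.0000, prob=0.015418
DUDUDU: Ā=213.0999, payoff=0.0000, prob=0.015418
UUDUDU: Ā=360.0653, payoff=0.0000, prob=0.017620
DDUUDU: Ā=199.8759, payoff=0.0000, prob=0.015418
UDUUDU: Ā=337.7213, payoff=0.0000, prob=0.017620
DUUUDU: Ā=322.5213, payoff=0.0000, prob=0.017620
UUUUDU: Ā=544.9498, payoff=102.4998, prob=0.020137
DDDDUU: Ā=125.1070, payoff=0.0000, prob=0.013490
UDDDUU: Ā=211.3877, payoff=0.0000, prob=0.015418
DUDDUU: Ā=196.1877, payoff=0.0000, prob=0.015418
UUDDUU: Ā=331.4896, payoff=0.0000, prob=0.017620
DDUDUU: Ā=182.9637, payoff=0.0000, prob=0.015418
UDUDUU: Ā=309.1456, payoff=0.0000, prob=0.017620
DUUDUU: Ā=293.9456, payoff=0.0000, prob=0.017620
UUUDUU: Ā=496.6667, payoff=54.2167, prob=0.020137
DDDUUU: Ā=171.4588, payoff=0.0000, prob=0.015418
UDDUUU: Ā=289.7063, payoff=0.0000, prob=0.017620
DUDUUU: Ā=274.5063, payoff=0.0000, prob=0.017620
UUDUUU: Ā=463.8210, payoff=21.3710, prob=0.020137
DDUUUU: Ā=261.2823, payoff=0.0000, prob=0.017620
UDUUUU: Ā=441.4770, payoff=0.0000, prob=0.020137
DUUUUU: Ā=426.2770, payoff=0.0000, prob=0.020137
UUUUUU: Ā=720.2611, payoff=277.8111, prob=0.023014
Price = Σ prob·payoff / R^6 = 14.191101 / 2.839761 = 4.9973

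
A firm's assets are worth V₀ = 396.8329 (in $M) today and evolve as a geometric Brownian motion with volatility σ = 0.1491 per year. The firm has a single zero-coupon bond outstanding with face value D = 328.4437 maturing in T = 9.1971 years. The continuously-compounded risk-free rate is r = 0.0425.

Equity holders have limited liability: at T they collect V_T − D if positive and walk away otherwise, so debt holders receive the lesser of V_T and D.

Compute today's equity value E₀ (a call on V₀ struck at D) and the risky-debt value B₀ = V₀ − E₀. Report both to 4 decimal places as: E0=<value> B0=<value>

Apply the equity-as-call identities (strike 328.4437, horizon 9.1971 years):
d₁ = [ln(V₀/D) + (r + σ²/2)T] / (σ√T)
   = [ln(396.8329/328.4437) + (0.0425 + 0.5·0.1491²)·9.1971] / (0.1491·√9.1971)
   = [0.189150 + 0.493106] / 0.452171 = 1.508844
d₂ = d₁ − σ√T = 1.508844 − 0.452171 = 1.056673
N(d₁) = 0.934331,  N(d₂) = 0.854669,  e^(−rT) = 0.676464
E₀ = V₀·N(d₁) − D·e^(−rT)·N(d₂)
   = 396.8329·0.934331 − 328.4437·0.676464·0.854669 = 180.882529
B₀ = V₀ − E₀ = 396.8329 − 180.882529 = 215.950371

E0=180.8825 B0=215.9504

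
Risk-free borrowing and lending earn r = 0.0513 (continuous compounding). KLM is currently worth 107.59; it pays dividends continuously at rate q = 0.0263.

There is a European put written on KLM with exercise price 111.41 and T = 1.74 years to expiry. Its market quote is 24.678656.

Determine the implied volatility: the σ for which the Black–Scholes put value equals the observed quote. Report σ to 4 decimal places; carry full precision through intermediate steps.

At σ = 0.4740 the Black–Scholes value reproduces the quote:
σ√T = 0.474·√1.74 = 0.625249
d₁ = (ln(S/K) + (r−q+σ²/2)T) / (σ√T) = (ln(107.59/111.41) + (0.0513−0.0263+0.474²/2)·1.74) / 0.625249 = (-0.034889 + 0.238968) / 0.625249 = 0.326396
d₂ = d₁ − σ√T = 0.326396 − 0.625249 = -0.298853
e^{−rT} = 0.914606
e^{−qT} = 0.955269
N(−d₁) = 0.372062,  N(−d₂) = 0.617474
V = K·e^{−rT}·N(−d₂) − S·e^{−qT}·N(−d₁) = 62.918270 − 38.239614 = 24.678656 (equal to the quote); since ∂V/∂σ > 0 for all σ, the implied volatility is unique

sigma = 0.4740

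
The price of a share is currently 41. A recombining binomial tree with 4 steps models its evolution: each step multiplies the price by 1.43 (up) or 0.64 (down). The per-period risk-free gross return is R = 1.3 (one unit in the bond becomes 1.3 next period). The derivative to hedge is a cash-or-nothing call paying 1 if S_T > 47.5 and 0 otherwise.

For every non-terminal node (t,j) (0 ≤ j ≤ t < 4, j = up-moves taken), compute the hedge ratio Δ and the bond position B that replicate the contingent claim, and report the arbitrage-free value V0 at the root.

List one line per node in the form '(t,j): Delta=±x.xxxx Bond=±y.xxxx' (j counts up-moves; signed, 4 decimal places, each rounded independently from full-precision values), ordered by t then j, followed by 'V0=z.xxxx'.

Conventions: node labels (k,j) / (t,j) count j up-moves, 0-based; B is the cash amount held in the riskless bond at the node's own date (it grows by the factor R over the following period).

(0,0): Delta=0.0048 Bond=0.1064
(1,0): Delta=0.0199 Bond=-0.2574
(1,1): Delta=0.0035 Bond=0.2163
(2,0): Delta=0.0000 Bond=0.0000
(2,1): Delta=0.0217 Bond=-0.4005
(2,2): Delta=0.0019 Bond=0.4155
(3,0): Delta=0.0000 Bond=0.0000
(3,1): Delta=0.0000 Bond=0.0000
(3,2): Delta=0.0236 Bond=-0.6232
(3,3): Delta=0.0000 Bond=0.7692
V0=0.3050

No-arbitrage ⇒ martingale measure with p* = (R−d)/(u−d) = 0.8354.
Payoffs at expiry: V(4,0)=0.0000, V(4,1)=0.0000, V(4,2)=0.0000, V(4,3)=1.0000, V(4,4)=1.0000
Node (3,0) S=10.7479: V=(p*·0.0000+(1−p*)·0.0000)/1.3=0.0000; Δ=(0.0000−0.0000)/(15.3695−6.8787)=0.0000; B=V−Δ·S=0.0000
Node (3,1) S=24.0148: V=(p*·0.0000+(1−p*)·0.0000)/1.3=0.0000; Δ=(0.0000−0.0000)/(34.3412−15.3695)=0.0000; B=V−Δ·S=0.0000
Node (3,2) S=53.6582: V=(p*·1.0000+(1−p*)·0.0000)/1.3=0.6426; Δ=(1.0000−0.0000)/(76.7312−34.3412)=0.0236; B=V−Δ·S=-0.6232
Node (3,3) S=119.8925: V=(p*·1.0000+(1−p*)·1.0000)/1.3=0.7692; Δ=(1.0000−1.0000)/(171.4463−76.7312)=0.0000; B=V−Δ·S=0.7692
Node (2,0) S=16.7936: V=(p*·0.0000+(1−p*)·0.0000)/1.3=0.0000; Δ=(0.0000−0.0000)/(24.0148−10.7479)=0.0000; B=V−Δ·S=0.0000
Node (2,1) S=37.5232: V=(p*·0.6426+(1−p*)·0.0000)/1.3=0.4130; Δ=(0.6426−0.0000)/(53.6582−24.0148)=0.0217; B=V−Δ·S=-0.4005
Node (2,2) S=83.8409: V=(p*·0.7692+(1−p*)·0.6426)/1.3=0.5757; Δ=(0.7692−0.6426)/(119.8925−53.6582)=0.0019; B=V−Δ·S=0.4155
Node (1,0) S=26.2400: V=(p*·0.4130+(1−p*)·0.0000)/1.3=0.2654; Δ=(0.4130−0.0000)/(37.5232−16.7936)=0.0199; B=V−Δ·S=-0.2574
Node (1,1) S=58.6300: V=(p*·0.5757+(1−p*)·0.4130)/1.3=0.4222; Δ=(0.5757−0.4130)/(83.8409−37.5232)=0.0035; B=V−Δ·S=0.2163
Node (0,0) S=41.0000: V=(p*·0.4222+(1−p*)·0.2654)/1.3=0.3050; Δ=(0.4222−0.2654)/(58.6300−26.2400)=0.0048; B=V−Δ·S=0.1064
Check: Δ(0,0)·S0 + B(0,0) = 0.3050 = V0.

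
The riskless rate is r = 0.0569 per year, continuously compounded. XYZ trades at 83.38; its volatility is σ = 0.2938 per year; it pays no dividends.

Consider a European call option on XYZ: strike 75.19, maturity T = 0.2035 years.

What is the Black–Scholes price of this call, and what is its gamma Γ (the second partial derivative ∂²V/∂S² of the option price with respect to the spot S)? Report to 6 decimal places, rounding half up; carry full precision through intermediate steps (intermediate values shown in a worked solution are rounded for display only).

σ√T = 0.2938·√0.2035 = 0.132536
d₁ = (ln(S/K) + (r+σ²/2)T) / (σ√T) = (ln(83.38/75.19) + (0.0569+0.2938²/2)·0.2035) / 0.132536 = (0.103390 + 0.020362) / 0.132536 = 0.933725
d₂ = d₁ − σ√T = 0.933725 − 0.132536 = 0.801189
e^{−rT} = 0.988488
N(d₁) = 0.824777,  N(d₂) = 0.788489
Call price V = S·N(d₁) − K·e^{−rT}·N(d₂) = 68.769926 − 58.603961 = 10.165966
φ(d₁) = (1/√(2π))·e^{−d₁²/2} = 0.257983
Γ = φ(d₁) / (S·σ·√T) = 0.023345

price = 10.165966
Γ = 0.023345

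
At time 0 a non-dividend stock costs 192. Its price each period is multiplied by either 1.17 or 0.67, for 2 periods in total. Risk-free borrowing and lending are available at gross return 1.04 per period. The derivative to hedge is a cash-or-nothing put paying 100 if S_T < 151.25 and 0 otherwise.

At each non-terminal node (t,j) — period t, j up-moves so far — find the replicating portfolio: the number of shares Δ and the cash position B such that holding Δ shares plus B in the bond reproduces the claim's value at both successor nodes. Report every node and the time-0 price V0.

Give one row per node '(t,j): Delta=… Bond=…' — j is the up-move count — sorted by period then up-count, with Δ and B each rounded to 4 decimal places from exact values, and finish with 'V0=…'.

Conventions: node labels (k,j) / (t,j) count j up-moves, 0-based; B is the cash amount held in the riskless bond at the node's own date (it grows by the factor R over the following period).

Risk-neutral probability p* = (R−d)/(u−d) = (1.04−0.67)/(1.17−0.67) = 0.7400.
Terminal payoffs: V(2,0)=100.0000, V(2,1)=100.0000, V(2,2)=0.0000
(1,0): S=128.6400. Δ = (V_up−V_dn)/(S_up−S_dn) = (100.0000−100.0000)/(150.5088−86.1888) = 0.0000. V = [p*·100.0000 + (1−p*)·100.0000]/1.04 = 96.1538. B = V − Δ·S = 96.1538.
(1,1): S=224.6400. Δ = (V_up−V_dn)/(S_up−S_dn) = (0.0000−100.0000)/(262.8288−150.5088) = -0.8903. V = [p*·0.0000 + (1−p*)·100.0000]/1.04 = 25.0000. B = V − Δ·S = 225.0000.
(0,0): S=192.0000. Δ = (V_up−V_dn)/(S_up−S_dn) = (25.0000−96.1538)/(224.6400−128.6400) = -0.7412. V = [p*·25.0000 + (1−p*)·96.1538]/1.04 = 41.8269. B = V − Δ·S = 184.1346.
Sanity check at the root: Δ(0,0)·S0 + B(0,0) reproduces V0 = 41.8269.

(0,0): Delta=-0.7412 Bond=184.1346
(1,0): Delta=0.0000 Bond=96.1538
(1,1): Delta=-0.8903 Bond=225.0000
V0=41.8269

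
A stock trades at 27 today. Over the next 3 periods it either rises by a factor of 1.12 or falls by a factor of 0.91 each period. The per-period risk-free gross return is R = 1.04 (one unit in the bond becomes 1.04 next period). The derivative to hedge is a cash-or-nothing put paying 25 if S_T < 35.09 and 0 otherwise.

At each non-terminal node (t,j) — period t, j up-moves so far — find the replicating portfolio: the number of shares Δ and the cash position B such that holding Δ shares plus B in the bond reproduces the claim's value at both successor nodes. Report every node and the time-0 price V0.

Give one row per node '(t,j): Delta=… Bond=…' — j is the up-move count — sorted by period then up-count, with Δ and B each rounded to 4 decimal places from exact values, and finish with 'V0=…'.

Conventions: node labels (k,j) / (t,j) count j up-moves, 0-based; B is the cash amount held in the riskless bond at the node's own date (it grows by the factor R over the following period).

Since d<R<u, set p* = (R−d)/(u−d) = 0.6190; price each node as the discounted p*-expectation of its children.
Payoffs at expiry: V(3,0)=25.0000, V(3,1)=25.0000, V(3,2)=25.0000, V(3,3)=0.0000
  t=2,j=0: stock 22.3587 → up 25.0417 (V=25.0000), down 20.3464 (V=25.0000). Price 24.0385; hedge Δ=0.0000, bond B=24.0385.
  t=2,j=1: stock 27.5184 → up 30.8206 (V=25.0000), down 25.0417 (V=25.0000). Price 24.0385; hedge Δ=0.0000, bond B=24.0385.
  t=2,j=2: stock 33.8688 → up 37.9331 (V=0.0000), down 30.8206 (V=25.0000). Price 9.1575; hedge Δ=-3.5150, bond B=128.2051.
  t=1,j=0: stock 24.5700 → up 27.5184 (V=24.0385), down 22.3587 (V=24.0385). Price 23.1139; hedge Δ=0.0000, bond B=23.1139.
  t=1,j=1: stock 30.2400 → up 33.8688 (V=9.1575), down 27.5184 (V=24.0385). Price 14.2562; hedge Δ=-2.3433, bond B=85.1179.
  t=0,j=0: stock 27.0000 → up 30.2400 (V=14.2562), down 24.5700 (V=23.1139). Price 16.9525; hedge Δ=-1.5622, bond B=59.1320.
Sanity check at the root: Δ(0,0)·S0 + B(0,0) reproduces V0 = 16.9525.

(0,0): Delta=-1.5622 Bond=59.1320
(1,0): Delta=0.0000 Bond=23.1139
(1,1): Delta=-2.3433 Bond=85.1179
(2,0): Delta=0.0000 Bond=24.0385
(2,1): Delta=0.0000 Bond=24.0385
(2,2): Delta=-3.5150 Bond=128.2051
V0=16.9525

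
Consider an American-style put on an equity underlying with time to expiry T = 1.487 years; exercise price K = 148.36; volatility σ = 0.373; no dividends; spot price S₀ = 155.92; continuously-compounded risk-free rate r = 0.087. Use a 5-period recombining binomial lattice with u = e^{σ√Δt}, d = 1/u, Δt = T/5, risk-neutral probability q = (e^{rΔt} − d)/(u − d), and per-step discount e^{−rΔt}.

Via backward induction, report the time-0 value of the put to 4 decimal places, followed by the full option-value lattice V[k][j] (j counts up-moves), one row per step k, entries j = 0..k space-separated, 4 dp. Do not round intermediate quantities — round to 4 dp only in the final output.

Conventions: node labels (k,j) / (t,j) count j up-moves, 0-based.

price = 17.5969
tree:
17.5969
28.5224 8.1364
44.5548 14.7778 2.2549
63.6611 26.1451 4.7545 0.0000
79.2507 44.5548 10.0252 0.0000 0.0000
91.9709 63.6611 21.1385 0.0000 0.0000 0.0000

params: Δt=0.29740 u=1.22558 d=0.81594 q=0.51331 e^(-rΔt)=0.97446
t_5 payoffs: 91.9709 63.6611 21.1385 0.0000 0.0000 0.0000
k=4: node(4,0) S=69.1093 payoff=79.2507 vs cont=75.4613 → 79.2507 [stop]  node(4,1) S=103.8052 payoff=44.5548 vs cont=40.7654 → 44.5548 [stop]  node(4,2) S=155.9200 payoff=0.0000 vs cont=10.0252 → 10.0252 [wait]  node(4,3) S=234.1986 payoff=0.0000 vs cont=0.0000 → 0.0000 [wait]  node(4,4) S=351.7766 payoff=0.0000 vs cont=0.0000 → 0.0000 [wait]
k=3: node(3,0) S=84.6989 payoff=63.6611 vs cont=59.8716 → 63.6611 [stop]  node(3,1) S=127.2215 payoff=21.1385 vs cont=26.1451 → 26.1451 [wait]  node(3,2) S=191.0923 payoff=0.0000 vs cont=4.7545 → 4.7545 [wait]  node(3,3) S=287.0289 payoff=0.0000 vs cont=0.0000 → 0.0000 [wait]
k=2: node(2,0) S=103.8052 payoff=44.5548 vs cont=43.2697 → 44.5548 [stop]  node(2,1) S=155.9200 payoff=0.0000 vs cont=14.7778 → 14.7778 [wait]  node(2,2) S=234.1986 payoff=0.0000 vs cont=2.2549 → 2.2549 [wait]
k=1: node(1,0) S=127.2215 payoff=21.1385 vs cont=28.5224 → 28.5224 [wait]  node(1,1) S=191.0923 payoff=0.0000 vs cont=8.1364 → 8.1364 [wait]
k=0: node(0,0) S=155.9200 payoff=0.0000 vs cont=17.5969 → 17.5969 [wait]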